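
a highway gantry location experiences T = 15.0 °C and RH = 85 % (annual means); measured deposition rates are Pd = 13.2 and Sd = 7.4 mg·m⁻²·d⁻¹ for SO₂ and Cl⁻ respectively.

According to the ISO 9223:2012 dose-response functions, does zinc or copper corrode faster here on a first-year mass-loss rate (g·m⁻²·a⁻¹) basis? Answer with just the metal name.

copper

zinc: T>10 °C ⇒ hinge -0.071·(15.0−10) = -0.3550
  sulphur-dioxide contribution → 1.405 μm/a
  chloride contribution → 0.3869 μm/a
  total first-year rate 1.791 μm/a
  mass loss = 1.791 μm/a × 7.14 g/cm³ = 12.79 g·m⁻²·a⁻¹
copper: T>10 °C ⇒ hinge -0.080·(15.0−10) = -0.4000
  sulphur-dioxide contribution → 1.047 μm/a
  chloride contribution → 0.7826 μm/a
  total first-year rate 1.83 μm/a
  mass loss = 1.83 μm/a × 8.96 g/cm³ = 16.39 g·m⁻²·a⁻¹
Ordering by g·m⁻²·a⁻¹: copper (16.4) > zinc (12.8)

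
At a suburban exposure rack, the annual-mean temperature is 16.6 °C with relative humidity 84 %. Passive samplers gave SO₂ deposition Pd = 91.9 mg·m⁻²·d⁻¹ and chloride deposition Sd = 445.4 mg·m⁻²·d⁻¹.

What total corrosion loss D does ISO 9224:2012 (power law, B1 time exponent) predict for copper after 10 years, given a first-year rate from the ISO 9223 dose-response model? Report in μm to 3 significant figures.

D(10) = 18.1 μm

copper: T>10 °C ⇒ hinge -0.080·(16.6−10) = -0.5280
  Pd branch = 0.0053·Pd^0.26·e^(0.059·RH+f) = 1.438 μm/a
  Sd branch = 0.01025·Sd^0.27·e^(0.036·RH+0.049·T) = 2.469 μm/a
  r_corr = 1.438 + 2.469 = 3.907 μm/a
ISO 9224: D(t) = r_corr · t^b with b = 0.667 (copper, B1)
  D(10) = 3.907 × 10^0.667 = 3.907 × 4.645 = 18.15 μm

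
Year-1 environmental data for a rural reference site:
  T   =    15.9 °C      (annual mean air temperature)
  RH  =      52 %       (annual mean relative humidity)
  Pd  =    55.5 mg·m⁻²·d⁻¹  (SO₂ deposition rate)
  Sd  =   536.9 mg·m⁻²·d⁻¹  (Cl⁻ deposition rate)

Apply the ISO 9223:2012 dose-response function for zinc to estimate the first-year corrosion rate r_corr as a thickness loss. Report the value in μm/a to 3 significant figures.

r_corr = 4.23 μm/a

zinc: f(T) = -0.071·(T−10) [T>10 °C] = -0.4189
  sulphur-dioxide contribution → 0.5432 μm/a
  chloride contribution → 3.687 μm/a
  total first-year rate 4.23 μm/a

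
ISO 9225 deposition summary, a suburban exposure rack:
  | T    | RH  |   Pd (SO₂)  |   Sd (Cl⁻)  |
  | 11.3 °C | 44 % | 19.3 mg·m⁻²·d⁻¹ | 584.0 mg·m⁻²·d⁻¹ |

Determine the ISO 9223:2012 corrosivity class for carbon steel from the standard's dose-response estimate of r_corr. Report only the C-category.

carbon steel: temperature factor f = -0.054·(1.3) = -0.0702
  sulphur-dioxide contribution → 18.54 μm/a
  chloride contribution → 35.54 μm/a
  total first-year rate 54.08 μm/a
54.1 μm/a falls in (50, 80] for carbon steel → category C4

C4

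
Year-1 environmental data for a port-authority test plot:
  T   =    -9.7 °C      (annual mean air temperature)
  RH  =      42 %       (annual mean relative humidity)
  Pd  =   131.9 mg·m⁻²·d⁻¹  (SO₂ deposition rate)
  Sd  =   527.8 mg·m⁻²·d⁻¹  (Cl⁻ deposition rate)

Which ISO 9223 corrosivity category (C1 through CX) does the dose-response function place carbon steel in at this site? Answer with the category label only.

carbon steel: temperature factor f = +0.150·(-19.7) = -2.9550
  sulphur-dioxide contribution → 2.704 μm/a
  chloride contribution → 13.49 μm/a
  ⇒ r_corr(carbon steel) = 16.19 μm/a
ISO 9223 Table 2 (carbon steel): 1.3 < 16.2 ≤ 25 μm/a ⇒ C2

C2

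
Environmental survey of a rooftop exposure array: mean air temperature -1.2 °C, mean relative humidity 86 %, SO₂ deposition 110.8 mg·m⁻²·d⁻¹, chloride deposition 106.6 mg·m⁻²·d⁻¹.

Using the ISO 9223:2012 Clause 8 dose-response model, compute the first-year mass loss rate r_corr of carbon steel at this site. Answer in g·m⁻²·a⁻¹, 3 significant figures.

r_corr = 403 g·m⁻²·a⁻¹

carbon steel: temperature factor f = +0.150·(-11.2) = -1.6800
  SO₂ term: 1.77·110.8^0.52·exp(0.02·86-1.6800) = 21.31
  Cl⁻ term: 0.102·106.6^0.62·exp(0.033·86+0.04·-1.2) = 30.03
  r_corr = 21.31 + 30.03 = 51.33 μm/a
Convert to mass loss: 51.33 μm/a × 7.85 g/cm³ = 403 g·m⁻²·a⁻¹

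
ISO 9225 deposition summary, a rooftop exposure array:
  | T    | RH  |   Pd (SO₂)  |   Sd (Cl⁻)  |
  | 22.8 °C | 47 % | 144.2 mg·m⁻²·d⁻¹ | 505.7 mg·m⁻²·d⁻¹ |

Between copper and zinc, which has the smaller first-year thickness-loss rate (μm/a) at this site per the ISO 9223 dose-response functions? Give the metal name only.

copper

copper: T>10 °C ⇒ hinge -0.080·(22.8−10) = -1.0240
  SO₂ term: 0.0053·144.2^0.26·exp(0.059·47-1.0240) = 0.111
  Cl⁻ term: 0.01025·505.7^0.27·exp(0.036·47+0.049·22.8) = 0.9137
  r_corr = 0.111 + 0.9137 = 1.025 μm/a
zinc: temperature factor f = -0.071·(12.8) = -0.9088
  Pd branch = 0.0129·Pd^0.44·e^(0.046·RH+f) = 0.4025 μm/a
  Cl⁻ term: 0.0175·505.7^0.57·exp(0.008·47+0.085·22.8) = 6.155
  r_corr = 0.4025 + 6.155 = 6.557 μm/a
Ordering by μm/a: zinc (6.56) > copper (1.02)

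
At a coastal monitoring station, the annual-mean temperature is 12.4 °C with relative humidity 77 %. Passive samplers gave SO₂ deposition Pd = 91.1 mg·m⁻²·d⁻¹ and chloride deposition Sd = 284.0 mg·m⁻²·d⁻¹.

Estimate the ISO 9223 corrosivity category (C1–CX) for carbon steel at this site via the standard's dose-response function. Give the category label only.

C5

carbon steel: T>10 °C ⇒ hinge -0.054·(12.4−10) = -0.1296
  sulphur-dioxide contribution → 75.76 μm/a
  chloride contribution → 70.57 μm/a
  total first-year rate 146.3 μm/a
Category bounds: 80…200 μm/a bracket r_corr ⇒ C5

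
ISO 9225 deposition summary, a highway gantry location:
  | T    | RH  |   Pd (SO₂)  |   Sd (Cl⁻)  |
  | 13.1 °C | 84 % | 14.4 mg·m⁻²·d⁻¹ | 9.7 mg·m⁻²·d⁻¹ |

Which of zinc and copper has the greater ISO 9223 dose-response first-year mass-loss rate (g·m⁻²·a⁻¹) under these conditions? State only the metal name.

copper

zinc: f(T) = -0.071·(T−10) [T>10 °C] = -0.2201
  SO₂ term: 0.0129·14.4^0.44·exp(0.046·84-0.2201) = 1.595
  Sd branch = 0.0175·Sd^0.57·e^(0.008·RH+0.085·T) = 0.381 μm/a
  r_corr = 1.595 + 0.381 = 1.976 μm/a
  mass loss = 1.976 μm/a × 7.14 g/cm³ = 14.11 g·m⁻²·a⁻¹
copper: temperature factor f = -0.080·(3.1) = -0.2480
  Pd branch = 0.0053·Pd^0.26·e^(0.059·RH+f) = 1.175 μm/a
  Cl⁻ term: 0.01025·9.7^0.27·exp(0.036·84+0.049·13.1) = 0.74
  r_corr = 1.175 + 0.74 = 1.915 μm/a
  mass loss = 1.915 μm/a × 8.96 g/cm³ = 17.16 g·m⁻²·a⁻¹
Ordering by g·m⁻²·a⁻¹: copper (17.2) > zinc (14.1)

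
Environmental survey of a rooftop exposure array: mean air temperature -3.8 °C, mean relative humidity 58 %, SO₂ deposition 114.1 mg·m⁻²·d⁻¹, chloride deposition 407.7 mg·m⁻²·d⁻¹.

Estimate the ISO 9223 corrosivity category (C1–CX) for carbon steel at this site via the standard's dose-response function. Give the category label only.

carbon steel: f(T) = +0.150·(T−10) [T≤10 °C] = -2.0700
  Pd branch = 1.77·Pd^0.52·e^(0.02·RH+f) = 8.367 μm/a
  Cl⁻ term: 0.102·407.7^0.62·exp(0.033·58+0.04·-3.8) = 24.67
  sum: 8.367 + 24.67 → r_corr = 33.04 μm/a
33 μm/a falls in (25, 50] for carbon steel → category C3

C3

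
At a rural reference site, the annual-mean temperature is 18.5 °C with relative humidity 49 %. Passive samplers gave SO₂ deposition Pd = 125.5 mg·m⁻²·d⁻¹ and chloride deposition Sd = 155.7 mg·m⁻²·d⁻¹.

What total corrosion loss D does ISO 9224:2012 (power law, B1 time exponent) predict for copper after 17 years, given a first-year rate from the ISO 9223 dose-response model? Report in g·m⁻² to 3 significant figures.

D(17) = 44.4 g·m⁻²

copper: f(T) = -0.080·(T−10) [T>10 °C] = -0.6800
  SO₂ term: 0.0053·125.5^0.26·exp(0.059·49-0.6800) = 0.1699
  Sd branch = 0.01025·Sd^0.27·e^(0.036·RH+0.049·T) = 0.5787 μm/a
  sum: 0.1699 + 0.5787 → r_corr = 0.7485 μm/a
Power-law: D(17) = r_corr · 17^0.667
  D(17) = 0.7485 × 17^0.667 = 0.7485 × 6.618 = 4.954 μm
  Mass loss = 4.954 μm × 8.96 g/cm³ = 44.38 g·m⁻²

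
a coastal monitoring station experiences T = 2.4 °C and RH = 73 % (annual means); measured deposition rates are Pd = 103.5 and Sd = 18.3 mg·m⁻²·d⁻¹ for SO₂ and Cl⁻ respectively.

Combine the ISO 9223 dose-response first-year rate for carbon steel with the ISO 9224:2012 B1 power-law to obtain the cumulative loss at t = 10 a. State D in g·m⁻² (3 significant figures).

carbon steel: T≤10 °C ⇒ hinge +0.150·(2.4−10) = -1.1400
  sulphur-dioxide contribution → 27.21 μm/a
  chloride contribution → 7.572 μm/a
  total first-year rate 34.78 μm/a
Long-term exponent b (ISO 9224 Table 2, B1) = 0.523
  D(10) = 34.78 × 10^0.523 = 34.78 × 3.334 = 116 μm
  Mass loss = 116 μm × 7.85 g/cm³ = 910.4 g·m⁻²

D(10) = 910 g·m⁻²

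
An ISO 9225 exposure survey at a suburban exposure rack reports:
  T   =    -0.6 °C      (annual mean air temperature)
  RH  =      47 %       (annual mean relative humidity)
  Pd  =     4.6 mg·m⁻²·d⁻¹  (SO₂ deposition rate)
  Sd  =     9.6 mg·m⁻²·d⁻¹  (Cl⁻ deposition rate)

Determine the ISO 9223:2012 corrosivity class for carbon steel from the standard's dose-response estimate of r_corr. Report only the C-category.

C2

carbon steel: f(T) = +0.150·(T−10) [T≤10 °C] = -1.5900
  sulphur-dioxide contribution → 2.043 μm/a
  chloride contribution → 1.909 μm/a
  total first-year rate 3.952 μm/a
Category bounds: 1.3…25 μm/a bracket r_corr ⇒ C2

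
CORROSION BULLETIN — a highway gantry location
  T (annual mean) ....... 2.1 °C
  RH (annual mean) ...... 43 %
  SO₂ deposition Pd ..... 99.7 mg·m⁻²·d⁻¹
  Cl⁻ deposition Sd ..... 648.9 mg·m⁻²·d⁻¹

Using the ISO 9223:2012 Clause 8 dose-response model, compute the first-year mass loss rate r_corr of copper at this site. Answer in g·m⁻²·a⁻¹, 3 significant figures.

copper: temperature factor f = +0.126·(-7.9) = -0.9954
  SO₂ term: 0.0053·99.7^0.26·exp(0.059·43-0.9954) = 0.08193
  Cl⁻ term: 0.01025·648.9^0.27·exp(0.036·43+0.049·2.1) = 0.3069
  r_corr = 0.08193 + 0.3069 = 0.3888 μm/a
Convert to mass loss: 0.3888 μm/a × 8.96 g/cm³ = 3.484 g·m⁻²·a⁻¹

r_corr = 3.48 g·m⁻²·a⁻¹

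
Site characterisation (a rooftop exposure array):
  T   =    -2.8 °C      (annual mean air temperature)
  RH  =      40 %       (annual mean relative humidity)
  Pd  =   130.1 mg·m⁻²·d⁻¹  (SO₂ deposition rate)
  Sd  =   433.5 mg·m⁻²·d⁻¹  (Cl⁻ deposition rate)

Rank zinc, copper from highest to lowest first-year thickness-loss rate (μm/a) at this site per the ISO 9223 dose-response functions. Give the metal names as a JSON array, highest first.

["zinc", "copper"]

zinc: T≤10 °C ⇒ hinge +0.038·(-2.8−10) = -0.4864
  SO₂ term: 0.0129·130.1^0.44·exp(0.046·40-0.4864) = 0.4253
  Cl⁻ term: 0.0175·433.5^0.57·exp(0.008·40+0.085·-2.8) = 0.605
  sum: 0.4253 + 0.605 → r_corr = 1.03 μm/a
copper: f(T) = +0.126·(T−10) [T≤10 °C] = -1.6128
  SO₂ term: 0.0053·130.1^0.26·exp(0.059·40-1.6128) = 0.03967
  Cl⁻ term: 0.01025·433.5^0.27·exp(0.036·40+0.049·-2.8) = 0.1943
  sum: 0.03967 + 0.1943 → r_corr = 0.234 μm/a
Ordering by μm/a: zinc (1.03) > copper (0.234)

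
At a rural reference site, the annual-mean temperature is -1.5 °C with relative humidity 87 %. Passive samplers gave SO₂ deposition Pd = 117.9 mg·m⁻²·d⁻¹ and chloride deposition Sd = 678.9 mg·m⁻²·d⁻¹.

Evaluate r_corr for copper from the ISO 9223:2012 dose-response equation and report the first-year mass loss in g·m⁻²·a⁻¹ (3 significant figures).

r_corr = 17.9 g·m⁻²·a⁻¹

copper: f(T) = +0.126·(T−10) [T≤10 °C] = -1.4490
  SO₂ term: 0.0053·117.9^0.26·exp(0.059·87-1.4490) = 0.7291
  Sd branch = 0.01025·Sd^0.27·e^(0.036·RH+0.049·T) = 1.269 μm/a
  sum: 0.7291 + 1.269 → r_corr = 1.999 μm/a
Convert to mass loss: 1.999 μm/a × 8.96 g/cm³ = 17.91 g·m⁻²·a⁻¹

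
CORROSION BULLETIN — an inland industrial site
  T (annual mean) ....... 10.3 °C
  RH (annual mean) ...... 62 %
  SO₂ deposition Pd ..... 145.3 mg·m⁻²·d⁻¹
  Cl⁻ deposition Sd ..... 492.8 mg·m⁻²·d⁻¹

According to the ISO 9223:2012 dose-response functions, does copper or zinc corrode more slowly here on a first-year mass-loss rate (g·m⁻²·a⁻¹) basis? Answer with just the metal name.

copper: T>10 °C ⇒ hinge -0.080·(10.3−10) = -0.0240
  Pd branch = 0.0053·Pd^0.26·e^(0.059·RH+f) = 0.7323 μm/a
  Cl⁻ term: 0.01025·492.8^0.27·exp(0.036·62+0.049·10.3) = 0.8439
  sum: 0.7323 + 0.8439 → r_corr = 1.576 μm/a
  mass loss = 1.576 μm/a × 8.96 g/cm³ = 14.12 g·m⁻²·a⁻¹
zinc: f(T) = -0.071·(T−10) [T>10 °C] = -0.0213
  SO₂ term: 0.0129·145.3^0.44·exp(0.046·62-0.0213) = 1.956
  Cl⁻ term: 0.0175·492.8^0.57·exp(0.008·62+0.085·10.3) = 2.363
  sum: 1.956 + 2.363 → r_corr = 4.319 μm/a
  mass loss = 4.319 μm/a × 7.14 g/cm³ = 30.84 g·m⁻²·a⁻¹
Ordering by g·m⁻²·a⁻¹: zinc (30.8) > copper (14.1)

copper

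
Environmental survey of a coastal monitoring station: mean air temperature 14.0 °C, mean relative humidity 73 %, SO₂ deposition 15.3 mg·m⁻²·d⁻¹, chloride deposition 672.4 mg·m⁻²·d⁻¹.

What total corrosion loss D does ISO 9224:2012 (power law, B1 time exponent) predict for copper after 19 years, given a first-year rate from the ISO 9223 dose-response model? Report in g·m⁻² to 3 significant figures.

D(19) = 141 g·m⁻²

copper: T>10 °C ⇒ hinge -0.080·(14.0−10) = -0.3200
  Pd branch = 0.0053·Pd^0.26·e^(0.059·RH+f) = 0.5805 μm/a
  Sd branch = 0.01025·Sd^0.27·e^(0.036·RH+0.049·T) = 1.635 μm/a
  sum: 0.5805 + 1.635 → r_corr = 2.215 μm/a
Power-law: D(19) = r_corr · 19^0.667
  D(19) = 2.215 × 19^0.667 = 2.215 × 7.127 = 15.79 μm
  Mass loss = 15.79 μm × 8.96 g/cm³ = 141.5 g·m⁻²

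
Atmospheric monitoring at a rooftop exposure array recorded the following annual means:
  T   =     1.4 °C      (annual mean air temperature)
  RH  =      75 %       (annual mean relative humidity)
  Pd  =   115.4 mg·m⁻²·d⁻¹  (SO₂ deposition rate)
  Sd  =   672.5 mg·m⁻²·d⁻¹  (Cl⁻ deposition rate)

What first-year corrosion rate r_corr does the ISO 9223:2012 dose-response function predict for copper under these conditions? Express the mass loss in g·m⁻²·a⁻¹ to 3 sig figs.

copper: T≤10 °C ⇒ hinge +0.126·(1.4−10) = -1.0836
  Pd branch = 0.0053·Pd^0.26·e^(0.059·RH+f) = 0.5148 μm/a
  Sd branch = 0.01025·Sd^0.27·e^(0.036·RH+0.049·T) = 0.9475 μm/a
  r_corr = 0.5148 + 0.9475 = 1.462 μm/a
Convert to mass loss: 1.462 μm/a × 8.96 g/cm³ = 13.1 g·m⁻²·a⁻¹

r_corr = 13.1 g·m⁻²·a⁻¹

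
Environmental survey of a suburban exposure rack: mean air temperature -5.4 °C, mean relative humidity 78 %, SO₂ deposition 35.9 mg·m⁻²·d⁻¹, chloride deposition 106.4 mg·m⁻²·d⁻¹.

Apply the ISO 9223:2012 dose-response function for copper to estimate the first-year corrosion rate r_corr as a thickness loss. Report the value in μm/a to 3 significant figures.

copper: f(T) = +0.126·(T−10) [T≤10 °C] = -1.9404
  sulphur-dioxide contribution → 0.1925 μm/a
  chloride contribution → 0.4598 μm/a
  total first-year rate 0.6524 μm/a

r_corr = 0.652 μm/a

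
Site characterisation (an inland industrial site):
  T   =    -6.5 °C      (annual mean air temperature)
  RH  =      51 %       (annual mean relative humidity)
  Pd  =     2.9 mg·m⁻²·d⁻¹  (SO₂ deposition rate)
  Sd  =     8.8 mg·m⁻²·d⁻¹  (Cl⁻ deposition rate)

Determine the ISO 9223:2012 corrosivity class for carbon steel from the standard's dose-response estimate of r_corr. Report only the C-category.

C2

carbon steel: f(T) = +0.150·(T−10) [T≤10 °C] = -2.4750
  sulphur-dioxide contribution → 0.7187 μm/a
  chloride contribution → 1.63 μm/a
  total first-year rate 2.349 μm/a
ISO 9223 Table 2 (carbon steel): 1.3 < 2.35 ≤ 25 μm/a ⇒ C2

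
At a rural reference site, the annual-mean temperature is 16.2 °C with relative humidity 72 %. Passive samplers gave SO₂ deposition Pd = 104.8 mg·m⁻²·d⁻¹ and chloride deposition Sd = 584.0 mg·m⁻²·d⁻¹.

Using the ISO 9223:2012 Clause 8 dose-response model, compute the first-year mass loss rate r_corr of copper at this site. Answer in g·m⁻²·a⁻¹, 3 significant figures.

copper: f(T) = -0.080·(T−10) [T>10 °C] = -0.4960
  Pd branch = 0.0053·Pd^0.26·e^(0.059·RH+f) = 0.7569 μm/a
  Sd branch = 0.01025·Sd^0.27·e^(0.036·RH+0.049·T) = 1.691 μm/a
  sum: 0.7569 + 1.691 → r_corr = 2.448 μm/a
Convert to mass loss: 2.448 μm/a × 8.96 g/cm³ = 21.93 g·m⁻²·a⁻¹

r_corr = 21.9 g·m⁻²·a⁻¹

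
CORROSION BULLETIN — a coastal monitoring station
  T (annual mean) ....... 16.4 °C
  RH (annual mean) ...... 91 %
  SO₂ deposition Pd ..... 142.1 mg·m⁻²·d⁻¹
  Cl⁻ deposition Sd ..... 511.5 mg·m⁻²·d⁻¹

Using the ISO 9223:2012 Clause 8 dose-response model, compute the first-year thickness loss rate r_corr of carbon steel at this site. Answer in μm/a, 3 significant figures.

r_corr = 291 μm/a

carbon steel: temperature factor f = -0.054·(6.4) = -0.3456
  SO₂ term: 1.77·142.1^0.52·exp(0.02·91-0.3456) = 101.8
  Sd branch = 0.102·Sd^0.62·e^(0.033·RH+0.04·T) = 189.3 μm/a
  sum: 101.8 + 189.3 → r_corr = 291.1 μm/a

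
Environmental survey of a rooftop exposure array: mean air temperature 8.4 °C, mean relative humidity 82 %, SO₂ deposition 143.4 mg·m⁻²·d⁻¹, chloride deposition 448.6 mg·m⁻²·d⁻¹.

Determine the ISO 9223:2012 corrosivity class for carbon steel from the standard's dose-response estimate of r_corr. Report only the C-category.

C5

carbon steel: f(T) = +0.150·(T−10) [T≤10 °C] = -0.2400
  sulphur-dioxide contribution → 94.93 μm/a
  chloride contribution → 94.16 μm/a
  ⇒ r_corr(carbon steel) = 189.1 μm/a
189 μm/a falls in (80, 200] for carbon steel → category C5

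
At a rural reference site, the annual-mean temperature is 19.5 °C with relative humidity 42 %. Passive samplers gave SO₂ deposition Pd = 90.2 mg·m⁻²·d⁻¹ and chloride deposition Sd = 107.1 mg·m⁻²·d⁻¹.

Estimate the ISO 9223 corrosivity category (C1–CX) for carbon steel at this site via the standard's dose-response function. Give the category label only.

C3

carbon steel: f(T) = -0.054·(T−10) [T>10 °C] = -0.5130
  Pd branch = 1.77·Pd^0.52·e^(0.02·RH+f) = 25.51 μm/a
  Cl⁻ term: 0.102·107.1^0.62·exp(0.033·42+0.04·19.5) = 16.13
  sum: 25.51 + 16.13 → r_corr = 41.64 μm/a
ISO 9223 Table 2 (carbon steel): 25 < 41.6 ≤ 50 μm/a ⇒ C3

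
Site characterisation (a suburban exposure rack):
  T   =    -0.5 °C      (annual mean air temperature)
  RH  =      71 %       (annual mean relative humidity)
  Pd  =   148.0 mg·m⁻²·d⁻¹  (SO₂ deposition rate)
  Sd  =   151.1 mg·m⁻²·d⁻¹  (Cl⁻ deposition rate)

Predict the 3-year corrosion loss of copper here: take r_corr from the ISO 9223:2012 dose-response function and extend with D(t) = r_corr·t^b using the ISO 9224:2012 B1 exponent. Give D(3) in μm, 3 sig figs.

D(3) = 1.75 μm

copper: T≤10 °C ⇒ hinge +0.126·(-0.5−10) = -1.3230
  sulphur-dioxide contribution → 0.3414 μm/a
  chloride contribution → 0.4995 μm/a
  total first-year rate 0.8409 μm/a
Long-term exponent b (ISO 9224 Table 2, B1) = 0.667
  D(3) = 0.8409 × 3^0.667 = 0.8409 × 2.081 = 1.75 μm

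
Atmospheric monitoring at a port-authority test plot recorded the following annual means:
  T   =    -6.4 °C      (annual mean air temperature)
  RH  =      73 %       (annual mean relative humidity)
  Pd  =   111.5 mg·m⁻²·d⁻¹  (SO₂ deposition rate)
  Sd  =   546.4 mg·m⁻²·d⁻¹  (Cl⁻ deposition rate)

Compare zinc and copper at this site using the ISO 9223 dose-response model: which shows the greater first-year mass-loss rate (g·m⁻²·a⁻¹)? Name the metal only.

zinc

zinc: T≤10 °C ⇒ hinge +0.038·(-6.4−10) = -0.6232
  SO₂ term: 0.0129·111.5^0.44·exp(0.046·73-0.6232) = 1.582
  Sd branch = 0.0175·Sd^0.57·e^(0.008·RH+0.085·T) = 0.6619 μm/a
  r_corr = 1.582 + 0.6619 = 2.244 μm/a
  mass loss = 2.244 μm/a × 7.14 g/cm³ = 16.02 g·m⁻²·a⁻¹
copper: f(T) = +0.126·(T−10) [T≤10 °C] = -2.0664
  Pd branch = 0.0053·Pd^0.26·e^(0.059·RH+f) = 0.1697 μm/a
  Cl⁻ term: 0.01025·546.4^0.27·exp(0.036·73+0.049·-6.4) = 0.5688
  r_corr = 0.1697 + 0.5688 = 0.7385 μm/a
  mass loss = 0.7385 μm/a × 8.96 g/cm³ = 6.617 g·m⁻²·a⁻¹
Ordering by g·m⁻²·a⁻¹: zinc (16) > copper (6.62)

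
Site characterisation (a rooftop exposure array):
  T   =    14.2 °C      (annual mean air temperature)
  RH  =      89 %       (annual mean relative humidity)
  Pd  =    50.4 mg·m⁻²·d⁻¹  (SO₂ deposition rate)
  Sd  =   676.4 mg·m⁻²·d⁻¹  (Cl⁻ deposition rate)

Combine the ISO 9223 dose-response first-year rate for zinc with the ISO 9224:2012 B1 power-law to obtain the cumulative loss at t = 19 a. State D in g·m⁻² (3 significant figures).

D(19) = 635 g·m⁻²

zinc: temperature factor f = -0.071·(4.2) = -0.2982
  SO₂ term: 0.0129·50.4^0.44·exp(0.046·89-0.2982) = 3.222
  Cl⁻ term: 0.0175·676.4^0.57·exp(0.008·89+0.085·14.2) = 4.894
  r_corr = 3.222 + 4.894 = 8.116 μm/a
Power-law: D(19) = r_corr · 19^0.813
  D(19) = 8.116 × 19^0.813 = 8.116 × 10.96 = 88.92 μm
  Mass loss = 88.92 μm × 7.14 g/cm³ = 634.9 g·m⁻²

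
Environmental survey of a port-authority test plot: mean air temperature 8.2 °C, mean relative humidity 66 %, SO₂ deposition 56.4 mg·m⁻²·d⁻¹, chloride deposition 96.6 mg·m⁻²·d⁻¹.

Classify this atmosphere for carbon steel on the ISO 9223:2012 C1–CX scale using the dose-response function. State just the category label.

carbon steel: f(T) = +0.150·(T−10) [T≤10 °C] = -0.2700
  Pd branch = 1.77·Pd^0.52·e^(0.02·RH+f) = 41.18 μm/a
  Cl⁻ term: 0.102·96.6^0.62·exp(0.033·66+0.04·8.2) = 21.26
  r_corr = 41.18 + 21.26 = 62.44 μm/a
Category bounds: 50…80 μm/a bracket r_corr ⇒ C4

C4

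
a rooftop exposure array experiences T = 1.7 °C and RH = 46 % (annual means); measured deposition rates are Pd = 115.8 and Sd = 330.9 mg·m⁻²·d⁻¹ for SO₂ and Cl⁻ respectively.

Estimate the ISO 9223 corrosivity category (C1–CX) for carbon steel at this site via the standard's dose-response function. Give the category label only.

carbon steel: f(T) = +0.150·(T−10) [T≤10 °C] = -1.2450
  Pd branch = 1.77·Pd^0.52·e^(0.02·RH+f) = 15.13 μm/a
  Cl⁻ term: 0.102·330.9^0.62·exp(0.033·46+0.04·1.7) = 18.18
  sum: 15.13 + 18.18 → r_corr = 33.31 μm/a
ISO 9223 Table 2 (carbon steel): 25 < 33.3 ≤ 50 μm/a ⇒ C3

C3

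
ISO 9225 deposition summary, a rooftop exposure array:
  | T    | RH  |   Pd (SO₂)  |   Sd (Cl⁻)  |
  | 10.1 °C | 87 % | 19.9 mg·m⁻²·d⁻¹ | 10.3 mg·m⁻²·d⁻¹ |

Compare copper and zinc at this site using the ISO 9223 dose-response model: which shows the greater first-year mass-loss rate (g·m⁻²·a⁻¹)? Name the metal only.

copper: f(T) = -0.080·(T−10) [T>10 °C] = -0.0080
  Pd branch = 0.0053·Pd^0.26·e^(0.059·RH+f) = 1.94 μm/a
  Sd branch = 0.01025·Sd^0.27·e^(0.036·RH+0.049·T) = 0.7233 μm/a
  r_corr = 1.94 + 0.7233 = 2.663 μm/a
  mass loss = 2.663 μm/a × 8.96 g/cm³ = 23.86 g·m⁻²·a⁻¹
zinc: T>10 °C ⇒ hinge -0.071·(10.1−10) = -0.0071
  SO₂ term: 0.0129·19.9^0.44·exp(0.046·87-0.0071) = 2.612
  Cl⁻ term: 0.0175·10.3^0.57·exp(0.008·87+0.085·10.1) = 0.3129
  r_corr = 2.612 + 0.3129 = 2.925 μm/a
  mass loss = 2.925 μm/a × 7.14 g/cm³ = 20.89 g·m⁻²·a⁻¹
Ordering by g·m⁻²·a⁻¹: copper (23.9) > zinc (20.9)

copper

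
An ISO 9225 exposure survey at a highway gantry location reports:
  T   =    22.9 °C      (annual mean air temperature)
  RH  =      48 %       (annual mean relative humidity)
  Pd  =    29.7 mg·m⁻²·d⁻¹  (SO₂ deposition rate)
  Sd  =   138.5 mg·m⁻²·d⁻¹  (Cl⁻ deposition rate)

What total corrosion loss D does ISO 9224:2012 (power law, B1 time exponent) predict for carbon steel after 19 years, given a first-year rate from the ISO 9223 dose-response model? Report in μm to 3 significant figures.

carbon steel: temperature factor f = -0.054·(12.9) = -0.6966
  SO₂ term: 1.77·29.7^0.52·exp(0.02·48-0.6966) = 13.43
  Cl⁻ term: 0.102·138.5^0.62·exp(0.033·48+0.04·22.9) = 26.43
  r_corr = 13.43 + 26.43 = 39.86 μm/a
ISO 9224: D(t) = r_corr · t^b with b = 0.523 (carbon steel, B1)
  D(19) = 39.86 × 19^0.523 = 39.86 × 4.664 = 185.9 μm

D(19) = 186 μm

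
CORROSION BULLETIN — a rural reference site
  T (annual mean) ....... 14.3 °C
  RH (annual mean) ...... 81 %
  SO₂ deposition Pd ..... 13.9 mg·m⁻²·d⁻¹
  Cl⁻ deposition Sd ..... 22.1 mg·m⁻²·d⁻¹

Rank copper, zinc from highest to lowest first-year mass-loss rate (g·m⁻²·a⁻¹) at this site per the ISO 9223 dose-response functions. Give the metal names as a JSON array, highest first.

["copper", "zinc"]

copper: f(T) = -0.080·(T−10) [T>10 °C] = -0.3440
  Pd branch = 0.0053·Pd^0.26·e^(0.059·RH+f) = 0.8862 μm/a
  Cl⁻ term: 0.01025·22.1^0.27·exp(0.036·81+0.049·14.3) = 0.8799
  r_corr = 0.8862 + 0.8799 = 1.766 μm/a
  mass loss = 1.766 μm/a × 8.96 g/cm³ = 15.82 g·m⁻²·a⁻¹
zinc: temperature factor f = -0.071·(4.3) = -0.3053
  Pd branch = 0.0129·Pd^0.44·e^(0.046·RH+f) = 1.256 μm/a
  Cl⁻ term: 0.0175·22.1^0.57·exp(0.008·81+0.085·14.3) = 0.6586
  r_corr = 1.256 + 0.6586 = 1.915 μm/a
  mass loss = 1.915 μm/a × 7.14 g/cm³ = 13.67 g·m⁻²·a⁻¹
Ordering by g·m⁻²·a⁻¹: copper (15.8) > zinc (13.7)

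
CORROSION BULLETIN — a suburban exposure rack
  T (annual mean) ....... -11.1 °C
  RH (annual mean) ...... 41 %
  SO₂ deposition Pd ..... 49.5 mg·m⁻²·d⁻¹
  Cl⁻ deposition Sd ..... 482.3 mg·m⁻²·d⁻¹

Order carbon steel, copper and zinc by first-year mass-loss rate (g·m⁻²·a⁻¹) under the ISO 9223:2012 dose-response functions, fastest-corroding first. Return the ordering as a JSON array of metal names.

carbon steel: f(T) = +0.150·(T−10) [T≤10 °C] = -3.1650
  SO₂ term: 1.77·49.5^0.52·exp(0.02·41-3.1650) = 1.29
  Sd branch = 0.102·Sd^0.62·e^(0.033·RH+0.04·T) = 11.67 μm/a
  r_corr = 1.29 + 11.67 = 12.96 μm/a
  mass loss = 12.96 μm/a × 7.85 g/cm³ = 101.7 g·m⁻²·a⁻¹
copper: T≤10 °C ⇒ hinge +0.126·(-11.1−10) = -2.6586
  SO₂ term: 0.0053·49.5^0.26·exp(0.059·41-2.6586) = 0.0115
  Cl⁻ term: 0.01025·482.3^0.27·exp(0.036·41+0.049·-11.1) = 0.138
  r_corr = 0.0115 + 0.138 = 0.1495 μm/a
  mass loss = 0.1495 μm/a × 8.96 g/cm³ = 1.34 g·m⁻²·a⁻¹
zinc: f(T) = +0.038·(T−10) [T≤10 °C] = -0.8018
  Pd branch = 0.0129·Pd^0.44·e^(0.046·RH+f) = 0.2124 μm/a
  Sd branch = 0.0175·Sd^0.57·e^(0.008·RH+0.085·T) = 0.3201 μm/a
  r_corr = 0.2124 + 0.3201 = 0.5324 μm/a
  mass loss = 0.5324 μm/a × 7.14 g/cm³ = 3.801 g·m⁻²·a⁻¹
Ordering by g·m⁻²·a⁻¹: carbon steel (102) > zinc (3.8) > copper (1.34)

["carbon steel", "zinc", "copper"]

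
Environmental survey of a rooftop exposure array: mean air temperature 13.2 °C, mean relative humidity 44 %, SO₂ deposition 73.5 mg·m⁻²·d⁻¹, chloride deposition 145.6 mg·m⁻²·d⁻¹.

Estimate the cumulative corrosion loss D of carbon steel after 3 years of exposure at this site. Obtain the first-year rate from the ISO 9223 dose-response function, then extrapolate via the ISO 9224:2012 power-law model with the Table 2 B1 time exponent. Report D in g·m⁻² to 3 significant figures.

D(3) = 694 g·m⁻²

carbon steel: f(T) = -0.054·(T−10) [T>10 °C] = -0.1728
  Pd branch = 1.77·Pd^0.52·e^(0.02·RH+f) = 33.54 μm/a
  Cl⁻ term: 0.102·145.6^0.62·exp(0.033·44+0.04·13.2) = 16.21
  r_corr = 33.54 + 16.21 = 49.75 μm/a
ISO 9224: D(t) = r_corr · t^b with b = 0.523 (carbon steel, B1)
  D(3) = 49.75 × 3^0.523 = 49.75 × 1.776 = 88.37 μm
  Mass loss = 88.37 μm × 7.85 g/cm³ = 693.7 g·m⁻²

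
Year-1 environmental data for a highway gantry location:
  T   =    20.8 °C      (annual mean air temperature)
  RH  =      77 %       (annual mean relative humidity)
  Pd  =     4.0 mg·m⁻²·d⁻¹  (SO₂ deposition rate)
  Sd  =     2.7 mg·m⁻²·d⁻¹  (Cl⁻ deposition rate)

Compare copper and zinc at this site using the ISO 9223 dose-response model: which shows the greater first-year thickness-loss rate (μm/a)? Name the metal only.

copper: f(T) = -0.080·(T−10) [T>10 °C] = -0.8640
  SO₂ term: 0.0053·4.0^0.26·exp(0.059·77-0.8640) = 0.301
  Cl⁻ term: 0.01025·2.7^0.27·exp(0.036·77+0.049·20.8) = 0.5939
  sum: 0.301 + 0.5939 → r_corr = 0.8949 μm/a
zinc: temperature factor f = -0.071·(10.8) = -0.7668
  SO₂ term: 0.0129·4.0^0.44·exp(0.046·77-0.7668) = 0.3808
  Cl⁻ term: 0.0175·2.7^0.57·exp(0.008·77+0.085·20.8) = 0.3344
  r_corr = 0.3808 + 0.3344 = 0.7153 μm/a
Ordering by μm/a: copper (0.895) > zinc (0.715)

copper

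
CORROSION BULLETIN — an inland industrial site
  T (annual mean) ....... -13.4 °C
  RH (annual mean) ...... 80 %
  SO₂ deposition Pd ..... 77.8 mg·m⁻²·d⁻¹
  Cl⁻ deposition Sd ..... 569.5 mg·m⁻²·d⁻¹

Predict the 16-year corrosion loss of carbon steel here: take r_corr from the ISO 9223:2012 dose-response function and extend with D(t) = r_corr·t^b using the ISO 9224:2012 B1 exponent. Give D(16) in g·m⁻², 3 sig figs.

D(16) = 1.51e+03 g·m⁻²

carbon steel: f(T) = +0.150·(T−10) [T≤10 °C] = -3.5100
  SO₂ term: 1.77·77.8^0.52·exp(0.02·80-3.5100) = 2.522
  Cl⁻ term: 0.102·569.5^0.62·exp(0.033·80+0.04·-13.4) = 42.73
  r_corr = 2.522 + 42.73 = 45.26 μm/a
Power-law: D(16) = r_corr · 16^0.523
  D(16) = 45.26 × 16^0.523 = 45.26 × 4.263 = 192.9 μm
  Mass loss = 192.9 μm × 7.85 g/cm³ = 1515 g·m⁻²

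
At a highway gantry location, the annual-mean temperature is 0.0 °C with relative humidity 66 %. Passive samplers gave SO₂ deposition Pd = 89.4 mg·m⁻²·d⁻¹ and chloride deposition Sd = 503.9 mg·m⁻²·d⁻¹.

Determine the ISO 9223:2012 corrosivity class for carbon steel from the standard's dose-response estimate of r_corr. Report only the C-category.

carbon steel: T≤10 °C ⇒ hinge +0.150·(0.0−10) = -1.5000
  sulphur-dioxide contribution → 15.29 μm/a
  chloride contribution → 42.65 μm/a
  total first-year rate 57.95 μm/a
Category bounds: 50…80 μm/a bracket r_corr ⇒ C4

C4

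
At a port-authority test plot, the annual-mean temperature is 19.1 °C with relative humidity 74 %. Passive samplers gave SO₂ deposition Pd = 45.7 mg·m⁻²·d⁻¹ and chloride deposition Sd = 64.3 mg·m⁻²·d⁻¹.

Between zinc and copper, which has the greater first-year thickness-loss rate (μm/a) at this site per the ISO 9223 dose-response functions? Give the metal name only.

zinc

zinc: f(T) = -0.071·(T−10) [T>10 °C] = -0.6461
  SO₂ term: 0.0129·45.7^0.44·exp(0.046·74-0.6461) = 1.093
  Sd branch = 0.0175·Sd^0.57·e^(0.008·RH+0.085·T) = 1.721 μm/a
  r_corr = 1.093 + 1.721 = 2.815 μm/a
copper: T>10 °C ⇒ hinge -0.080·(19.1−10) = -0.7280
  SO₂ term: 0.0053·45.7^0.26·exp(0.059·74-0.7280) = 0.5443
  Cl⁻ term: 0.01025·64.3^0.27·exp(0.036·74+0.049·19.1) = 1.154
  sum: 0.5443 + 1.154 → r_corr = 1.699 μm/a
Ordering by μm/a: zinc (2.81) > copper (1.7)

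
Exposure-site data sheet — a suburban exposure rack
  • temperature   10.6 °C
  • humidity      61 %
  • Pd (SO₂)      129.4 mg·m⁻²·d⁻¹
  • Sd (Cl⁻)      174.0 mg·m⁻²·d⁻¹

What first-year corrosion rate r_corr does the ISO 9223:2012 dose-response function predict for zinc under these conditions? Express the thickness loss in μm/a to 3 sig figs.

r_corr = 3.07 μm/a

zinc: T>10 °C ⇒ hinge -0.071·(10.6−10) = -0.0426
  Pd branch = 0.0129·Pd^0.44·e^(0.046·RH+f) = 1.738 μm/a
  Cl⁻ term: 0.0175·174.0^0.57·exp(0.008·61+0.085·10.6) = 1.329
  sum: 1.738 + 1.329 → r_corr = 3.066 μm/a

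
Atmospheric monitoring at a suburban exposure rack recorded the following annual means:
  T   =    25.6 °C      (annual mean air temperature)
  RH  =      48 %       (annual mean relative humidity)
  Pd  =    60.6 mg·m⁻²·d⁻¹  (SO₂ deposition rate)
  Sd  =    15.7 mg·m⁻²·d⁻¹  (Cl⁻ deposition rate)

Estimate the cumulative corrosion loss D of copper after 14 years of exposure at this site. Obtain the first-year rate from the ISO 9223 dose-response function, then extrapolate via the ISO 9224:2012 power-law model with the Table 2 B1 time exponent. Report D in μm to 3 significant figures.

D(14) = 2.91 μm

copper: T>10 °C ⇒ hinge -0.080·(25.6−10) = -1.2480
  Pd branch = 0.0053·Pd^0.26·e^(0.059·RH+f) = 0.0751 μm/a
  Sd branch = 0.01025·Sd^0.27·e^(0.036·RH+0.049·T) = 0.4255 μm/a
  r_corr = 0.0751 + 0.4255 = 0.5006 μm/a
ISO 9224: D(t) = r_corr · t^b with b = 0.667 (copper, B1)
  D(14) = 0.5006 × 14^0.667 = 0.5006 × 5.814 = 2.91 μm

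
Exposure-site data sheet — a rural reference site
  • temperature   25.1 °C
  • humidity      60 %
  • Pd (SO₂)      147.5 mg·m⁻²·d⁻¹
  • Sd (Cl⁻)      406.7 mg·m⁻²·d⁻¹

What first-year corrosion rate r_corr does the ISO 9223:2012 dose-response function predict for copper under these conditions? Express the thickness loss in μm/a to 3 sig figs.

copper: temperature factor f = -0.080·(15.1) = -1.2080
  sulphur-dioxide contribution → 0.2 μm/a
  chloride contribution → 1.54 μm/a
  total first-year rate 1.74 μm/a

r_corr = 1.74 μm/a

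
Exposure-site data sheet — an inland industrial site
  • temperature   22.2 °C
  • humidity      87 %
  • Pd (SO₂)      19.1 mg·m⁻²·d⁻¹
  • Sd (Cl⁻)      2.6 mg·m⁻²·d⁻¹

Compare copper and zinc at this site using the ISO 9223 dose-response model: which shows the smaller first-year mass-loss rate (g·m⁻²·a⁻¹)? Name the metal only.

copper: temperature factor f = -0.080·(12.2) = -0.9760
  SO₂ term: 0.0053·19.1^0.26·exp(0.059·87-0.9760) = 0.729
  Cl⁻ term: 0.01025·2.6^0.27·exp(0.036·87+0.049·22.2) = 0.9024
  r_corr = 0.729 + 0.9024 = 1.631 μm/a
  mass loss = 1.631 μm/a × 8.96 g/cm³ = 14.62 g·m⁻²·a⁻¹
zinc: temperature factor f = -0.071·(12.2) = -0.8662
  Pd branch = 0.0129·Pd^0.44·e^(0.046·RH+f) = 1.087 μm/a
  Sd branch = 0.0175·Sd^0.57·e^(0.008·RH+0.085·T) = 0.3994 μm/a
  sum: 1.087 + 0.3994 → r_corr = 1.486 μm/a
  mass loss = 1.486 μm/a × 7.14 g/cm³ = 10.61 g·m⁻²·a⁻¹
Ordering by g·m⁻²·a⁻¹: copper (14.6) > zinc (10.6)

zinc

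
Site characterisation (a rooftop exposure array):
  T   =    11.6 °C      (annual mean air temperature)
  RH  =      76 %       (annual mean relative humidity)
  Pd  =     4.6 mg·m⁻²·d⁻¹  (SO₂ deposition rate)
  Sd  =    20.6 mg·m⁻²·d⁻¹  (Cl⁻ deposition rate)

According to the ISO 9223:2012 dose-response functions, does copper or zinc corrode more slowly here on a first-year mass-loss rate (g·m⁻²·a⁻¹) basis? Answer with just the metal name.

zinc

copper: T>10 °C ⇒ hinge -0.080·(11.6−10) = -0.1280
  Pd branch = 0.0053·Pd^0.26·e^(0.059·RH+f) = 0.6143 μm/a
  Cl⁻ term: 0.01025·20.6^0.27·exp(0.036·76+0.049·11.6) = 0.6318
  r_corr = 0.6143 + 0.6318 = 1.246 μm/a
  mass loss = 1.246 μm/a × 8.96 g/cm³ = 11.16 g·m⁻²·a⁻¹
zinc: T>10 °C ⇒ hinge -0.071·(11.6−10) = -0.1136
  SO₂ term: 0.0129·4.6^0.44·exp(0.046·76-0.1136) = 0.7433
  Sd branch = 0.0175·Sd^0.57·e^(0.008·RH+0.085·T) = 0.4833 μm/a
  r_corr = 0.7433 + 0.4833 = 1.227 μm/a
  mass loss = 1.227 μm/a × 7.14 g/cm³ = 8.758 g·m⁻²·a⁻¹
Ordering by g·m⁻²·a⁻¹: copper (11.2) > zinc (8.76)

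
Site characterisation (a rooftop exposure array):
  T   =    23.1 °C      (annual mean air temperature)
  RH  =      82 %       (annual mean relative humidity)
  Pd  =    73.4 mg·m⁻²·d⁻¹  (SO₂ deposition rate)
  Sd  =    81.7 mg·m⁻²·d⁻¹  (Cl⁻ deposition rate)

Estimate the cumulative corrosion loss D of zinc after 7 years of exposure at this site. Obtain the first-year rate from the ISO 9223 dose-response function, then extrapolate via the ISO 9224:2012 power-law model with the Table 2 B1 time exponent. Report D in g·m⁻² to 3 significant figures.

D(7) = 154 g·m⁻²

zinc: T>10 °C ⇒ hinge -0.071·(23.1−10) = -0.9301
  SO₂ term: 0.0129·73.4^0.44·exp(0.046·82-0.9301) = 1.465
  Cl⁻ term: 0.0175·81.7^0.57·exp(0.008·82+0.085·23.1) = 2.956
  sum: 1.465 + 2.956 → r_corr = 4.42 μm/a
ISO 9224: D(t) = r_corr · t^b with b = 0.813 (zinc, B1)
  D(7) = 4.42 × 7^0.813 = 4.42 × 4.865 = 21.5 μm
  Mass loss = 21.5 μm × 7.14 g/cm³ = 153.5 g·m⁻²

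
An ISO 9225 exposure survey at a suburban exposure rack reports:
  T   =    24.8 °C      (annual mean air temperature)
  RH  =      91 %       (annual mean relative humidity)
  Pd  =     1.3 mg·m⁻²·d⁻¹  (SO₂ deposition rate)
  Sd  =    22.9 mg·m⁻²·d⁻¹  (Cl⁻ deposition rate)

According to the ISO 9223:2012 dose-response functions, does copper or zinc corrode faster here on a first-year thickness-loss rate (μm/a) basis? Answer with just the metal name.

copper: f(T) = -0.080·(T−10) [T>10 °C] = -1.1840
  Pd branch = 0.0053·Pd^0.26·e^(0.059·RH+f) = 0.3728 μm/a
  Cl⁻ term: 0.01025·22.9^0.27·exp(0.036·91+0.049·24.8) = 2.13
  sum: 0.3728 + 2.13 → r_corr = 2.503 μm/a
zinc: f(T) = -0.071·(T−10) [T>10 °C] = -1.0508
  Pd branch = 0.0129·Pd^0.44·e^(0.046·RH+f) = 0.3329 μm/a
  Cl⁻ term: 0.0175·22.9^0.57·exp(0.008·91+0.085·24.8) = 1.777
  sum: 0.3329 + 1.777 → r_corr = 2.11 μm/a
Ordering by μm/a: copper (2.5) > zinc (2.11)

copper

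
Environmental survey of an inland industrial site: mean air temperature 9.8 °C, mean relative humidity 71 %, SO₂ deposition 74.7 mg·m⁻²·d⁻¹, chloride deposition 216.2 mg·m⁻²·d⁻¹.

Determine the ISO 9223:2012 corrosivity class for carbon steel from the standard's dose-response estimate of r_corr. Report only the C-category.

C5

carbon steel: f(T) = +0.150·(T−10) [T≤10 °C] = -0.0300
  sulphur-dioxide contribution → 66.95 μm/a
  chloride contribution → 44.06 μm/a
  total first-year rate 111 μm/a
ISO 9223 Table 2 (carbon steel): 80 < 111 ≤ 200 μm/a ⇒ C5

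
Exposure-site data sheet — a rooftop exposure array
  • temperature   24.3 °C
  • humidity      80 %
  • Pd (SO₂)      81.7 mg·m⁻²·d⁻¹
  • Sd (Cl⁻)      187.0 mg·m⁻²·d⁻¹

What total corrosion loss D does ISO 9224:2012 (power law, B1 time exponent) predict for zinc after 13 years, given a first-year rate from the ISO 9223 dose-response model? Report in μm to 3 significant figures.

D(13) = 51.9 μm

zinc: T>10 °C ⇒ hinge -0.071·(24.3−10) = -1.0153
  Pd branch = 0.0129·Pd^0.44·e^(0.046·RH+f) = 1.286 μm/a
  Cl⁻ term: 0.0175·187.0^0.57·exp(0.008·80+0.085·24.3) = 5.164
  r_corr = 1.286 + 5.164 = 6.45 μm/a
ISO 9224: D(t) = r_corr · t^b with b = 0.813 (zinc, B1)
  D(13) = 6.45 × 13^0.813 = 6.45 × 8.047 = 51.9 μm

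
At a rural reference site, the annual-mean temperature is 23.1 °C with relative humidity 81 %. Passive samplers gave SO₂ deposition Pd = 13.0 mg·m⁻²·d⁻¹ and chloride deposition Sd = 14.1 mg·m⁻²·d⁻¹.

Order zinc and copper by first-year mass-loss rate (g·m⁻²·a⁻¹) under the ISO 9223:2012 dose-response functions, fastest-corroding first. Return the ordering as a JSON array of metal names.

["copper", "zinc"]

zinc: f(T) = -0.071·(T−10) [T>10 °C] = -0.9301
  SO₂ term: 0.0129·13.0^0.44·exp(0.046·81-0.9301) = 0.6531
  Sd branch = 0.0175·Sd^0.57·e^(0.008·RH+0.085·T) = 1.077 μm/a
  sum: 0.6531 + 1.077 → r_corr = 1.73 μm/a
  mass loss = 1.73 μm/a × 7.14 g/cm³ = 12.35 g·m⁻²·a⁻¹
copper: temperature factor f = -0.080·(13.1) = -1.0480
  SO₂ term: 0.0053·13.0^0.26·exp(0.059·81-1.0480) = 0.4308
  Sd branch = 0.01025·Sd^0.27·e^(0.036·RH+0.049·T) = 1.199 μm/a
  sum: 0.4308 + 1.199 → r_corr = 1.63 μm/a
  mass loss = 1.63 μm/a × 8.96 g/cm³ = 14.61 g·m⁻²·a⁻¹
Ordering by g·m⁻²·a⁻¹: copper (14.6) > zinc (12.4)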